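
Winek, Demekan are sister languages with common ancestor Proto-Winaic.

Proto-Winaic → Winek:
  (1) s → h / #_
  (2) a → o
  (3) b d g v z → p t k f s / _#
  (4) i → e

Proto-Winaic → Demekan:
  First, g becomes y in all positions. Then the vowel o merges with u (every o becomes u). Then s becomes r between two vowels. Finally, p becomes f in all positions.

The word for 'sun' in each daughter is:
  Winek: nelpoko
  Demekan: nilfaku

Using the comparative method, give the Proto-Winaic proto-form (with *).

Position 2: Winek has e, Demekan has i. Demekan preserves i here (none of its changes turn any other segment into i), so the proto-segment is *i.
Position 7: Winek has o, Demekan has u. Taking the neighbouring segments as reconstructed: Winek o could go back to *a or *o; Demekan u could go back to *o or *u — the one source consistent with every daughter is *o.
Position 4: Winek has p, Demekan has f. Taking the neighbouring segments as reconstructed: Winek p can only go back to *p; Demekan f could go back to *p or *f — the one source consistent with every daughter is *p.
This points to *nilpako. Verify forward in each daughter:
Winek: *nilpako
  nilpako (rule 1 does not apply)
  nilpako → nilpoko   [vowel merger]
  nilpoko (rule 3 does not apply)
  nilpoko → nelpoko   [vowel merger]
  giving Winek nelpoko.
Demekan: *nilpako
  nilpako (rule 1 does not apply)
  nilpako → nilpaku   [vowel merger]
  nilpaku (rule 3 does not apply)
  nilpaku → nilfaku   [unconditioned shift]
  giving Demekan nilfaku.
No other proto-form is consistent with every reflex, so the reconstruction is *nilpako.

*nilpako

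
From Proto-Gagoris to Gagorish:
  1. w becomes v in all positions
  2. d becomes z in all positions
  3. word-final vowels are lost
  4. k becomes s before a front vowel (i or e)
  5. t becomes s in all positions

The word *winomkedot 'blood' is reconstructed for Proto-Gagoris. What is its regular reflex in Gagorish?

vinomsezos

Gagorish: *winomkedot
  winomkedot → vinomkedot   [unconditioned shift]
  vinomkedot → vinomkezot   [unconditioned shift]
  vinomkezot (rule 3 does not apply)
  vinomkezot → vinomsezot   [palatalisation]
  vinomsezot → vinomsezos   [unconditioned shift]
  giving Gagorish vinomsezos.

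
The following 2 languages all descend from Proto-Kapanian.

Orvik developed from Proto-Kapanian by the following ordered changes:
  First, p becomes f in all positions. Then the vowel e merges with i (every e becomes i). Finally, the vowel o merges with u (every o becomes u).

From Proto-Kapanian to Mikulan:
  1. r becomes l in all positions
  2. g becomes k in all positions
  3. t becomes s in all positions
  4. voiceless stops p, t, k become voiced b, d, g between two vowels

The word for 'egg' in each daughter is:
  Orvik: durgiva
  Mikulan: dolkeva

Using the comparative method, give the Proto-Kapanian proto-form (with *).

Position 3: Orvik has r, Mikulan has l. Orvik preserves r here (none of its changes turn any other segment into r), so the proto-segment is *r.
Position 5: Orvik has i, Mikulan has e. Mikulan preserves e here (none of its changes turn any other segment into e), so the proto-segment is *e.
Position 4: Orvik has g, Mikulan has k. Orvik preserves g here (none of its changes turn any other segment into g), so the proto-segment is *g.
Verify the candidate proto-form against each daughter:
Orvik: start from *dorgeva.
  rule 1: no change — dorgeva
  rule 2 (vowel merger): dorgeva → dorgiva
  rule 3 (vowel merger): dorgiva → durgiva
  ⇒ Orvik durgiva
Mikulan: start from *dorgeva.
  rule 1 (unconditioned shift): dorgeva → dolgeva
  rule 2 (unconditioned shift): dolgeva → dolkeva
  rule 3: no change — dolkeva
  rule 4: no change — dolkeva
  ⇒ Mikulan dolkeva
Only *dorgeva yields all of Orvik durgiva, Mikulan dolkeva.

*dorgeva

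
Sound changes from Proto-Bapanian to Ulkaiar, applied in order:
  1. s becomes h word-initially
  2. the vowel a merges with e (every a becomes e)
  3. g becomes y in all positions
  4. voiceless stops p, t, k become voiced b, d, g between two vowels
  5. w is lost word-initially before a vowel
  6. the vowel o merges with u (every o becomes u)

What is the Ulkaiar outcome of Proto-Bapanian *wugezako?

Ulkaiar: start from *wugezako.
  rule 1: no change — wugezako
  rule 2 (vowel merger): wugezako → wugezeko
  rule 3 (unconditioned shift): wugezeko → wuyezeko
  rule 4 (intervocalic voicing): wuyezeko → wuyezego
  rule 5 (glide loss): wuyezego → uyezego
  rule 6 (vowel merger): uyezego → uyezegu
  ⇒ Ulkaiar uyezegu

uyezegu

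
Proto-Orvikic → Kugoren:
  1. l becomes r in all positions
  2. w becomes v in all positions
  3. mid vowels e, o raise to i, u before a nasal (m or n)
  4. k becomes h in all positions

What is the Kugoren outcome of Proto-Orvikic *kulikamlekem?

hurihamrehim

Kugoren: start from *kulikamlekem.
  rule 1 (unconditioned shift): kulikamlekem → kurikamrekem
  rule 2: no change — kurikamrekem
  rule 3 (pre-nasal raising): kurikamrekem → kurikamrekim
  rule 4 (unconditioned shift): kurikamrekim → hurihamrehim
  ⇒ Kugoren hurihamrehim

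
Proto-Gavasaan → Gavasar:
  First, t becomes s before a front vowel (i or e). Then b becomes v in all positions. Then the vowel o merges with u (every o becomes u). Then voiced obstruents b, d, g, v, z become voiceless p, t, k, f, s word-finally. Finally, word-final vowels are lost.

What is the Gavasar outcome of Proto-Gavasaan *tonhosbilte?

tunhusvils

Gavasar: *tonhosbilte > tonhosbilse > tonhosvilse > tunhusvilse > tunhusvils  (by palatalisation, unconditioned shift, vowel merger, apocope)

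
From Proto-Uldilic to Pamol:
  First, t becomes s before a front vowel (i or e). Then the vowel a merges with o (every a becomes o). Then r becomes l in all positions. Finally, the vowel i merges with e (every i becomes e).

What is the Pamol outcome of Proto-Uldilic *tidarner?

Pamol: start from *tidarner.
  rule 1 (palatalisation): tidarner → sidarner
  rule 2 (vowel merger): sidarner → sidorner
  rule 3 (unconditioned shift): sidorner → sidolnel
  rule 4 (vowel merger): sidolnel → sedolnel
  ⇒ Pamol sedolnel

sedolnel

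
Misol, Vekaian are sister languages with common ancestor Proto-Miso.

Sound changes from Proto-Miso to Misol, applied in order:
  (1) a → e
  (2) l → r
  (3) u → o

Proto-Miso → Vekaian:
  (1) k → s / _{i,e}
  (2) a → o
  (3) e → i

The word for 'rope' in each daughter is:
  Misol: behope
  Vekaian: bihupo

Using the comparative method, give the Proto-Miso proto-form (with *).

Position 4: Misol has o, Vekaian has u. Vekaian preserves u here (none of its changes turn any other segment into u), so the proto-segment is *u.
Position 6: Misol has e, Vekaian has o. Taking the neighbouring segments as reconstructed: Misol e could go back to *a or *e; Vekaian o could go back to *a or *o — the one source consistent with every daughter is *a.
Position 2: Misol has e, Vekaian has i. Taking the neighbouring segments as reconstructed: Misol e could go back to *a or *e; Vekaian i could go back to *e or *i — the one source consistent with every daughter is *e.
The remaining positions agree across the daughters. Check the candidate against every language:
Misol: *behupa
  behupa → behupe   [vowel merger]
  behupe (rule 2 does not apply)
  behupe → behope   [vowel merger]
  giving Misol behope.
Vekaian: *behupa > behupo > bihupo  (by vowel merger, vowel merger)
No other proto-form is consistent with every reflex, so the reconstruction is *behupa.

*behupa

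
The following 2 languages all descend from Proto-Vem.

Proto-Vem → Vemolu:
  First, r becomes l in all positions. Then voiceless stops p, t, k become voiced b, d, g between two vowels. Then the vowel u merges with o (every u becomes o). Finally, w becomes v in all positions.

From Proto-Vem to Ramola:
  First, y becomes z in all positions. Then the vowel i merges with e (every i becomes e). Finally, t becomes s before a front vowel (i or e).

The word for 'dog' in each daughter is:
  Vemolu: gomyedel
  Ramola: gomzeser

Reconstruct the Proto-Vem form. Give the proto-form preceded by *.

*gomyeter

Position 8: Vemolu has l, Ramola has r. Ramola preserves r here (none of its changes turn any other segment into r), so the proto-segment is *r.
Position 4: Vemolu has y, Ramola has z. Vemolu preserves y here (none of its changes turn any other segment into y), so the proto-segment is *y.
Position 6: Vemolu has d, Ramola has s. Taking the neighbouring segments as reconstructed: Vemolu d could go back to *t or *d; Ramola s could go back to *t or *s — the one source consistent with every daughter is *t.
Continuing position by position gives *gomyeter; check it forward:
Vemolu: start from *gomyeter.
  rule 1 (unconditioned shift): gomyeter → gomyetel
  rule 2 (intervocalic voicing): gomyetel → gomyedel
  rule 3: no change — gomyedel
  rule 4: no change — gomyedel
  ⇒ Vemolu gomyedel
Ramola: start from *gomyeter.
  rule 1 (unconditioned shift): gomyeter → gomzeter
  rule 2: no change — gomzeter
  rule 3 (palatalisation): gomzeter → gomzeser
  ⇒ Ramola gomzeser
Only *gomyeter yields all of Vemolu gomyedel, Ramola gomzeser.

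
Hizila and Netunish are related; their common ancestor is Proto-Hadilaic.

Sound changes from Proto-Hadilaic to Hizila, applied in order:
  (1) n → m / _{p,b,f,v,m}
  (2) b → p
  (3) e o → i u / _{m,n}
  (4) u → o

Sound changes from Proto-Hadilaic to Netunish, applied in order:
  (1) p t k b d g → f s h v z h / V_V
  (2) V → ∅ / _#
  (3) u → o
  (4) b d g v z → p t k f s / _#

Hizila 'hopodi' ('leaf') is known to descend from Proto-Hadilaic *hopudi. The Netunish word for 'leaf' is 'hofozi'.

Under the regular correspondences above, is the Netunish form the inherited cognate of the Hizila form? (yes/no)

no

Derive the expected Netunish reflex of *hopudi:
Netunish: *hopudi
  hopudi → hofuzi   [intervocalic lenition]
  hofuzi → hofuz   [apocope]
  hofuz → hofoz   [vowel merger]
  hofoz → hofos   [final devoicing]
  giving Netunish hofos.
The regular Netunish reflex would be 'hofos', but the attested form is 'hofozi'. The correspondence is irregular, so they are not cognates (the Netunish form has a different source).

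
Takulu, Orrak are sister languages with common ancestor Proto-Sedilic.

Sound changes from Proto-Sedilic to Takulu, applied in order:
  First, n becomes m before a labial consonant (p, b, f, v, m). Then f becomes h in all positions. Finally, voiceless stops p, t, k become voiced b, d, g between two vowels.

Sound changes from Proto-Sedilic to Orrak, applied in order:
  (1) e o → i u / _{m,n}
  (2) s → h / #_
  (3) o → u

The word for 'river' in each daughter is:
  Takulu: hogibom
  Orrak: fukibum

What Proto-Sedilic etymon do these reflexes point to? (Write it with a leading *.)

*fokibom

Position 1: Takulu has h, Orrak has f. Orrak preserves f here (none of its changes turn any other segment into f), so the proto-segment is *f.
Position 2: Takulu has o, Orrak has u. Takulu preserves o here (none of its changes turn any other segment into o), so the proto-segment is *o.
Position 6: Takulu has o, Orrak has u. Takulu preserves o here (none of its changes turn any other segment into o), so the proto-segment is *o.
This points to *fokibom. Verify forward in each daughter:
Takulu: *fokibom
  fokibom (rule 1 does not apply)
  fokibom → hokibom   [unconditioned shift]
  hokibom → hogibom   [intervocalic voicing]
  giving Takulu hogibom.
Orrak: start from *fokibom.
  rule 1 (pre-nasal raising): fokibom → fokibum
  rule 2: no change — fokibum
  rule 3 (vowel merger): fokibum → fukibum
  ⇒ Orrak fukibum
Only *fokibom yields all of Takulu hogibom, Orrak fukibum.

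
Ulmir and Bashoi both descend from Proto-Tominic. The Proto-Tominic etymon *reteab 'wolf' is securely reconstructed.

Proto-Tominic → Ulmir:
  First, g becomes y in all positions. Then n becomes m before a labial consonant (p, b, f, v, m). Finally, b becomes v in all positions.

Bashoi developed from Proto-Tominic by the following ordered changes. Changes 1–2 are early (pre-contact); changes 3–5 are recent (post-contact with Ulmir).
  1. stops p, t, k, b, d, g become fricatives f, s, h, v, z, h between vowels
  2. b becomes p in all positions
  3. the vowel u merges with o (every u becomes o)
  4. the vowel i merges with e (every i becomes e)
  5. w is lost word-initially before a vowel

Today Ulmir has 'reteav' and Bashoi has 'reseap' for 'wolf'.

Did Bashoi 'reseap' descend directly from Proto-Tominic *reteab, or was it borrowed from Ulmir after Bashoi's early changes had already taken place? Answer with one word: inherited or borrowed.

If inherited, *reteab would pass through all of Bashoi's changes:
Bashoi: *reteab
  reteab → reseab   [intervocalic lenition]
  reseab → reseap   [unconditioned shift]
  reseap (rule 3 does not apply)
  reseap (rule 4 does not apply)
  reseap (rule 5 does not apply)
  giving Bashoi reseap.
If borrowed from Ulmir 'reteav' after the early changes, it would undergo only the recent ones:
  rule 3 (vowel merger): no change (reteav)
  rule 4 (vowel merger): no change (reteav)
  rule 5 (glide loss): no change (reteav)
  ⇒ as a loan: reteav
Bashoi 'reseap' matches the inherited outcome exactly, so it is an inherited cognate, not a loan.

inherited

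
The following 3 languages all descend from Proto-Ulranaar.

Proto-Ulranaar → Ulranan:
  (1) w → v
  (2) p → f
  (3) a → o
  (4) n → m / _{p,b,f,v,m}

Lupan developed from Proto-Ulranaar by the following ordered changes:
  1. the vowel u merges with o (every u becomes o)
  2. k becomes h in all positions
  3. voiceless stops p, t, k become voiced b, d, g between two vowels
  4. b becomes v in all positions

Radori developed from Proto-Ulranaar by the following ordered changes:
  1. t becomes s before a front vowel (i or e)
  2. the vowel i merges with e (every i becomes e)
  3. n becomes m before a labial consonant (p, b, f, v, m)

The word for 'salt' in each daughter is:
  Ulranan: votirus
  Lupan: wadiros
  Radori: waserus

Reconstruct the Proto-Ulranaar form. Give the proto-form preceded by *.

Position 3: Ulranan has t, Lupan has d, Radori has s. Ulranan preserves t here (none of its changes turn any other segment into t), so the proto-segment is *t.
Position 1: Ulranan has v, Lupan has w, Radori has w. Lupan preserves w here (none of its changes turn any other segment into w), so the proto-segment is *w.
Continuing position by position gives *watirus; check it forward:
Ulranan: *watirus > vatirus > votirus  (by unconditioned shift, vowel merger)
Lupan: *watirus
  watirus → watiros   [vowel merger]
  watiros (rule 2 does not apply)
  watiros → wadiros   [intervocalic voicing]
  wadiros (rule 4 does not apply)
  giving Lupan wadiros.
Radori: start from *watirus.
  rule 1 (palatalisation): watirus → wasirus
  rule 2 (vowel merger): wasirus → waserus
  rule 3: no change — waserus
  ⇒ Radori waserus
No other proto-form is consistent with every reflex, so the reconstruction is *watirus.

*watirus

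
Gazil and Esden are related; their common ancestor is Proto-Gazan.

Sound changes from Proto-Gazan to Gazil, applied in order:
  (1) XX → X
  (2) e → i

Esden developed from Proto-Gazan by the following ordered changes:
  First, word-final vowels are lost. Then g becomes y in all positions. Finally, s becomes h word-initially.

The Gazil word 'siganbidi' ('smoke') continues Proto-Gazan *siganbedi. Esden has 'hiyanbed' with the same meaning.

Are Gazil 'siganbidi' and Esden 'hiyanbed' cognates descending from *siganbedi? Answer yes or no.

Derive the expected Esden reflex of *siganbedi:
Esden: start from *siganbedi.
  rule 1 (apocope): siganbedi → siganbed
  rule 2 (unconditioned shift): siganbed → siyanbed
  rule 3 (debuccalisation): siyanbed → hiyanbed
  ⇒ Esden hiyanbed
Esden 'hiyanbed' matches the regular reflex exactly, so the pair is cognate.

yes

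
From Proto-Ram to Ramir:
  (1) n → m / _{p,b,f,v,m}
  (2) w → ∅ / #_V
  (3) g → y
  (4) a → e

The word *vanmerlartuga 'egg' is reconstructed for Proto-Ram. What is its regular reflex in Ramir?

vemmerlertuye

Ramir: *vanmerlartuga
  vanmerlartuga → vammerlartuga   [nasal place assimilation]
  vammerlartuga (rule 2 does not apply)
  vammerlartuga → vammerlartuya   [unconditioned shift]
  vammerlartuya → vemmerlertuye   [vowel merger]
  giving Ramir vemmerlertuye.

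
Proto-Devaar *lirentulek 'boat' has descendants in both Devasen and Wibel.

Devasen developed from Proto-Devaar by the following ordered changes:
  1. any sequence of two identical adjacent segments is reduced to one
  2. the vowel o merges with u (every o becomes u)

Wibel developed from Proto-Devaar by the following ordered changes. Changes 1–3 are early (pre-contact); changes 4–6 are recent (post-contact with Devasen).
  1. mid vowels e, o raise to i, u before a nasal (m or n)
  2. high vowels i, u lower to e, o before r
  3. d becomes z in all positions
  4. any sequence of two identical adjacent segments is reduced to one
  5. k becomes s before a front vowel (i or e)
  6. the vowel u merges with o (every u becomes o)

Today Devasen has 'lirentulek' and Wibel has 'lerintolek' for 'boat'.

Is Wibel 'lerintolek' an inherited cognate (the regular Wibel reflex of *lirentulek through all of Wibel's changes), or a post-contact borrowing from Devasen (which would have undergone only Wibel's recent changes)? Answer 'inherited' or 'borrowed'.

inherited

If inherited, *lirentulek would pass through all of Wibel's changes:
Wibel: *lirentulek
  lirentulek → lirintulek   [pre-nasal raising]
  lirintulek → lerintulek   [pre-rhotic lowering]
  lerintulek (rule 3 does not apply)
  lerintulek (rule 4 does not apply)
  lerintulek (rule 5 does not apply)
  lerintulek → lerintolek   [vowel merger]
  giving Wibel lerintolek.
If borrowed from Devasen 'lirentulek' after the early changes, it would undergo only the recent ones:
  rule 4 (degemination): no change (lirentulek)
  rule 5 (palatalisation): no change (lirentulek)
  rule 6 (vowel merger): lirentulek → lirentolek
  ⇒ as a loan: lirentolek
Wibel 'lerintolek' matches the inherited outcome exactly, so it is an inherited cognate, not a loan.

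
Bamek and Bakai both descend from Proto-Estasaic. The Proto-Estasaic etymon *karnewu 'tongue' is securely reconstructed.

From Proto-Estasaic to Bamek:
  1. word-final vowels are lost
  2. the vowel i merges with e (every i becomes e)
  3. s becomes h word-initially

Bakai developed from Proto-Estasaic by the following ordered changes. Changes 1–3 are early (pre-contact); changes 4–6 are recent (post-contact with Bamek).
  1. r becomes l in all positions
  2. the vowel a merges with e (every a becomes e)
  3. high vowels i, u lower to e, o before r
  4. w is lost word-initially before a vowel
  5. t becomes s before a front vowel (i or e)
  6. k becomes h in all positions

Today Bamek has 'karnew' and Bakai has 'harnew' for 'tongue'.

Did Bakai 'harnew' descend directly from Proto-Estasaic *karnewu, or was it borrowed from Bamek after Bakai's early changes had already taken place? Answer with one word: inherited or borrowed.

borrowed

If inherited, *karnewu would pass through all of Bakai's changes:
Bakai: *karnewu
  karnewu → kalnewu   [unconditioned shift]
  kalnewu → kelnewu   [vowel merger]
  kelnewu (rule 3 does not apply)
  kelnewu (rule 4 does not apply)
  kelnewu (rule 5 does not apply)
  kelnewu → helnewu   [unconditioned shift]
  giving Bakai helnewu.
If borrowed from Bamek 'karnew' after the early changes, it would undergo only the recent ones:
  rule 4 (glide loss): no change (karnew)
  rule 5 (palatalisation): no change (karnew)
  rule 6 (unconditioned shift): karnew → harnew
  ⇒ as a loan: harnew
Bakai 'harnew' matches the loan outcome 'harnew', not the inherited 'helnewu' — it skipped the early Bakai changes, so it was borrowed from Bamek.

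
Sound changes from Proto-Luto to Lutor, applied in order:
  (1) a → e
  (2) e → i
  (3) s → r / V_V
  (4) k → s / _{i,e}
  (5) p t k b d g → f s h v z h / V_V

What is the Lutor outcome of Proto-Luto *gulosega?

Lutor: *gulosega
  gulosega → gulosege   [vowel merger]
  gulosege → gulosigi   [vowel merger]
  gulosigi → gulorigi   [rhotacism]
  gulorigi (rule 4 does not apply)
  gulorigi → gulorihi   [intervocalic lenition]
  giving Lutor gulorihi.

gulorihi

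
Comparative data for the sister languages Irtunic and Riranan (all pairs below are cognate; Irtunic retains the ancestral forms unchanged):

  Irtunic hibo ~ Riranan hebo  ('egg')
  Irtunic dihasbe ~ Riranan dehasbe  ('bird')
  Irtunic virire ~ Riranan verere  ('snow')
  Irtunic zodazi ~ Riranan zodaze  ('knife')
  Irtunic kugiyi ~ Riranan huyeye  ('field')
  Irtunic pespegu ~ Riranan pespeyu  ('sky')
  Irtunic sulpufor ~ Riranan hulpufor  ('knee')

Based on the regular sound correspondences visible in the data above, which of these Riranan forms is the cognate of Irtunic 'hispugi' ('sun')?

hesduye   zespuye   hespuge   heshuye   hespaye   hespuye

hespuye

dihasbe ~ dehasbe, kugiyi ~ huyeye — Irtunic i corresponds to Riranan e after a consonant, before a consonant other than r, m, n, p, b, f, v.
kugiyi ~ huyeye — Irtunic g corresponds to Riranan y between vowels (before a front vowel).
zodazi ~ zodaze, kugiyi ~ huyeye — Irtunic i corresponds to Riranan e word-finally.
Applying these to Irtunic 'hispugi':
  hispugi → hespugi   (i→e after a consonant, before a consonant other than r, m, n, p, b, f, v)
  hespugi → hespuyi   (g→y between vowels (before a front vowel))
  hespuyi → hespuye   (i→e word-finally)
So the Riranan cognate is 'hespuye'.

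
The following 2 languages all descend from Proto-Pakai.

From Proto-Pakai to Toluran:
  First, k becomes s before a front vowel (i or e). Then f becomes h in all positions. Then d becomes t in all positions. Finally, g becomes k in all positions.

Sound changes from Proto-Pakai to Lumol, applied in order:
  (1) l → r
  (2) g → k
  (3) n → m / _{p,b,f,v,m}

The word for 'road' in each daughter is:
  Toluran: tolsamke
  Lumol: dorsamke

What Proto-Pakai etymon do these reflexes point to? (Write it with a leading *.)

*dolsamge

Position 7: Toluran has k, Lumol has k. Taking the neighbouring segments as reconstructed: Toluran k can only go back to *g; Lumol k could go back to *k or *g — the one source consistent with every daughter is *g.
Position 1: Toluran has t, Lumol has d. Lumol preserves d here (none of its changes turn any other segment into d), so the proto-segment is *d.
Continuing position by position gives *dolsamge; check it forward:
Toluran: start from *dolsamge.
  rule 1: no change — dolsamge
  rule 2: no change — dolsamge
  rule 3 (unconditioned shift): dolsamge → tolsamge
  rule 4 (unconditioned shift): tolsamge → tolsamke
  ⇒ Toluran tolsamke
Lumol: *dolsamge
  dolsamge → dorsamge   [unconditioned shift]
  dorsamge → dorsamke   [unconditioned shift]
  dorsamke (rule 3 does not apply)
  giving Lumol dorsamke.
Only *dolsamge yields all of Toluran tolsamke, Lumol dorsamke.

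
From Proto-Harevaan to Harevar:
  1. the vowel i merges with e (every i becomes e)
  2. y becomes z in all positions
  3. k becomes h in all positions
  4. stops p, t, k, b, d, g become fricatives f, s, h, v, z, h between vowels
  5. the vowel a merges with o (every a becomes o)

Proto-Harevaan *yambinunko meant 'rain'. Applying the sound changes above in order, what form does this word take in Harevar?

Harevar: start from *yambinunko.
  rule 1 (vowel merger): yambinunko → yambenunko
  rule 2 (unconditioned shift): yambenunko → zambenunko
  rule 3 (unconditioned shift): zambenunko → zambenunho
  rule 4: no change — zambenunho
  rule 5 (vowel merger): zambenunho → zombenunho
  ⇒ Harevar zombenunho

zombenunho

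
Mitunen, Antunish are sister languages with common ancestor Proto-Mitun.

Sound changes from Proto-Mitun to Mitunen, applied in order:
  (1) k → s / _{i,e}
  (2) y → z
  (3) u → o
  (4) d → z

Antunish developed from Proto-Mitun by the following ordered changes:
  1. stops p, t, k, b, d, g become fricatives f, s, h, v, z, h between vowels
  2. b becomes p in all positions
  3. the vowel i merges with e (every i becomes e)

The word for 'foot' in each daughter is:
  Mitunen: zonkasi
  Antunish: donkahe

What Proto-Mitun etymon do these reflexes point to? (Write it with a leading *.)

*donkaki

Position 1: Mitunen has z, Antunish has d. Antunish preserves d here (none of its changes turn any other segment into d), so the proto-segment is *d.
Position 7: Mitunen has i, Antunish has e. Mitunen preserves i here (none of its changes turn any other segment into i), so the proto-segment is *i.
Position 6: Mitunen has s, Antunish has h. Taking the neighbouring segments as reconstructed: Mitunen s could go back to *k or *s; Antunish h could go back to *k or *g or *h — the one source consistent with every daughter is *k.
This points to *donkaki. Verify forward in each daughter:
Mitunen: start from *donkaki.
  rule 1 (palatalisation): donkaki → donkasi
  rule 2: no change — donkasi
  rule 3: no change — donkasi
  rule 4 (unconditioned shift): donkasi → zonkasi
  ⇒ Mitunen zonkasi
Antunish: *donkaki > donkahi > donkahe  (by intervocalic lenition, vowel merger)
No other proto-form is consistent with every reflex, so the reconstruction is *donkaki.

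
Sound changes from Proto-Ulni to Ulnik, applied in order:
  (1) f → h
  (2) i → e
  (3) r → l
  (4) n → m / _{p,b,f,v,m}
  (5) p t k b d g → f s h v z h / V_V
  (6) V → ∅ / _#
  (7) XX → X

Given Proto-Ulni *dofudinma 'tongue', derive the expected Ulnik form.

dohuzem

Ulnik: *dofudinma > dohudinma > dohudenma > dohudemma > dohuzemma > dohuzemm > dohuzem  (by unconditioned shift, vowel merger, nasal place assimilation, intervocalic lenition, apocope, degemination)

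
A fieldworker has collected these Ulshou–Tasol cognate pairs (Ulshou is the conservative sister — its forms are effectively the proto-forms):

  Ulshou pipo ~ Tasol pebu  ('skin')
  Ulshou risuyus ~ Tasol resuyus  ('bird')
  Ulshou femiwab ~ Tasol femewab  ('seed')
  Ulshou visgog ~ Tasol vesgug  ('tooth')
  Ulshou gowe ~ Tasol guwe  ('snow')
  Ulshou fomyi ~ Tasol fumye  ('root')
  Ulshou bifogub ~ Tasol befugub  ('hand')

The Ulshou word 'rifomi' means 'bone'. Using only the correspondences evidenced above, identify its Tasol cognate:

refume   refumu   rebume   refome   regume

refume

bifogub ~ befugub — Ulshou i corresponds to Tasol e after a consonant, before a labial obstruent.
fomyi ~ fumye — Ulshou o corresponds to Tasol u after a consonant, before a nasal.
fomyi ~ fumye — Ulshou i corresponds to Tasol e word-finally.
Applying these to Ulshou 'rifomi':
  rifomi → refomi   (i→e after a consonant, before a labial obstruent)
  refomi → refumi   (o→u after a consonant, before a nasal)
  refumi → refume   (i→e word-finally)
So the Tasol cognate is 'refume'.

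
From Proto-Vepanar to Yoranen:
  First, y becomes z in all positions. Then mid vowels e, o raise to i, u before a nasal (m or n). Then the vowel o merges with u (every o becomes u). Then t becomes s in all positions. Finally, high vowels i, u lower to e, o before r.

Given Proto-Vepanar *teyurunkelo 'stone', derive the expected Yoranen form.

sezorunkelu

Yoranen: *teyurunkelo > tezurunkelo > tezurunkelu > sezurunkelu > sezorunkelu  (by unconditioned shift, vowel merger, unconditioned shift, pre-rhotic lowering)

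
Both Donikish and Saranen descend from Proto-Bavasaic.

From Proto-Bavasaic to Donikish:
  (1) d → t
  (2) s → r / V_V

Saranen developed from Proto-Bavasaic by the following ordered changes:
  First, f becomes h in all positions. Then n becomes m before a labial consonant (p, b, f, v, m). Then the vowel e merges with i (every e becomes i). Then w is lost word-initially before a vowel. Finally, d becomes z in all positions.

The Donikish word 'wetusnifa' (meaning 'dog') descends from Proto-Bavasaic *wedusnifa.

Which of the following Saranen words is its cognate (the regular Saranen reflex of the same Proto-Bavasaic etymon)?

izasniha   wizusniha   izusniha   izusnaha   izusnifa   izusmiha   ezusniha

Saranen: *wedusnifa
  wedusnifa → wedusniha   [unconditioned shift]
  wedusniha (rule 2 does not apply)
  wedusniha → widusniha   [vowel merger]
  widusniha → idusniha   [glide loss]
  idusniha → izusniha   [unconditioned shift]
  giving Saranen izusniha.
The other candidates each miss or misapply at least one Saranen change.

izusniha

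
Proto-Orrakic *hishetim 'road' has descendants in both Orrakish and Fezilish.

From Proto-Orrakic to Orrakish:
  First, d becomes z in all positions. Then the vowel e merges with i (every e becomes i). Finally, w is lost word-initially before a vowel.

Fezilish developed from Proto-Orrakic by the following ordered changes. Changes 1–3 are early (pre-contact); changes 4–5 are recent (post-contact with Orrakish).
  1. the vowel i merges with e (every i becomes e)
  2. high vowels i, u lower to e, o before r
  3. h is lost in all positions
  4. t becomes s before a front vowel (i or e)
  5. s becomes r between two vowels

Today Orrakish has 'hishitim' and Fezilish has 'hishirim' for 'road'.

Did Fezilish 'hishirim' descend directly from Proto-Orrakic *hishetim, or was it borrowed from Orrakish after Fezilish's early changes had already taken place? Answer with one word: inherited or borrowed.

If inherited, *hishetim would pass through all of Fezilish's changes:
Fezilish: *hishetim > heshetem > esetem > esesem > ererem  (by vowel merger, h-loss, palatalisation, rhotacism)
If borrowed from Orrakish 'hishitim' after the early changes, it would undergo only the recent ones:
  rule 4 (palatalisation): hishitim → hishisim
  rule 5 (rhotacism): hishisim → hishirim
  ⇒ as a loan: hishirim
Fezilish 'hishirim' matches the loan outcome 'hishirim', not the inherited 'ererem' — it skipped the early Fezilish changes, so it was borrowed from Orrakish.

borrowed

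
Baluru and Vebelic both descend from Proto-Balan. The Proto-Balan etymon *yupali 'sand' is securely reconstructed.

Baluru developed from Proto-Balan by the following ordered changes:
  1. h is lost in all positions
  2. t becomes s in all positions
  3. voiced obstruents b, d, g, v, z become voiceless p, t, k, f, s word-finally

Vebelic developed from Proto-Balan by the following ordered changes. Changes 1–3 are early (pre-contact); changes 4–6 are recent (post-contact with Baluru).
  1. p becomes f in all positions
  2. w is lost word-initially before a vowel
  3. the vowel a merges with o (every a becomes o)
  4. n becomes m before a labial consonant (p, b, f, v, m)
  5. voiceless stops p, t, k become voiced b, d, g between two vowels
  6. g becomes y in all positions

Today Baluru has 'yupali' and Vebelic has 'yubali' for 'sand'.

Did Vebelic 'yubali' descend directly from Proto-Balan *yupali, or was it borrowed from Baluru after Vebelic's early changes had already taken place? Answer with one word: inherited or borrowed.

borrowed

If inherited, *yupali would pass through all of Vebelic's changes:
Vebelic: *yupali > yufali > yufoli  (by unconditioned shift, vowel merger)
If borrowed from Baluru 'yupali' after the early changes, it would undergo only the recent ones:
  rule 4 (nasal place assimilation): no change (yupali)
  rule 5 (intervocalic voicing): yupali → yubali
  rule 6 (unconditioned shift): no change (yubali)
  ⇒ as a loan: yubali
Vebelic 'yubali' matches the loan outcome 'yubali', not the inherited 'yufoli' — it skipped the early Vebelic changes, so it was borrowed from Baluru.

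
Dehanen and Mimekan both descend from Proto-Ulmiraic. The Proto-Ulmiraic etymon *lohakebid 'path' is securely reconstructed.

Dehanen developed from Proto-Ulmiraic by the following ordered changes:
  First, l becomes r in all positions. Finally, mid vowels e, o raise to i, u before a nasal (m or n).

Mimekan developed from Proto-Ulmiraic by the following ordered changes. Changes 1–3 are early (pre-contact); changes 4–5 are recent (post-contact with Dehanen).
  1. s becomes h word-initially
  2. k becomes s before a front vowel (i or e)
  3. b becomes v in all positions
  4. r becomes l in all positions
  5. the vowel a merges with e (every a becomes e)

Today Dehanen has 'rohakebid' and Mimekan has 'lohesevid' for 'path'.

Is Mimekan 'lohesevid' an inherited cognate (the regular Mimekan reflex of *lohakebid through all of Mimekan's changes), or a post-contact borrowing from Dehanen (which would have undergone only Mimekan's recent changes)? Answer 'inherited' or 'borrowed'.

If inherited, *lohakebid would pass through all of Mimekan's changes:
Mimekan: *lohakebid
  lohakebid (rule 1 does not apply)
  lohakebid → lohasebid   [palatalisation]
  lohasebid → lohasevid   [unconditioned shift]
  lohasevid (rule 4 does not apply)
  lohasevid → lohesevid   [vowel merger]
  giving Mimekan lohesevid.
If borrowed from Dehanen 'rohakebid' after the early changes, it would undergo only the recent ones:
  rule 4 (unconditioned shift): rohakebid → lohakebid
  rule 5 (vowel merger): lohakebid → lohekebid
  ⇒ as a loan: lohekebid
Mimekan 'lohesevid' matches the inherited outcome exactly, so it is an inherited cognate, not a loan.

inherited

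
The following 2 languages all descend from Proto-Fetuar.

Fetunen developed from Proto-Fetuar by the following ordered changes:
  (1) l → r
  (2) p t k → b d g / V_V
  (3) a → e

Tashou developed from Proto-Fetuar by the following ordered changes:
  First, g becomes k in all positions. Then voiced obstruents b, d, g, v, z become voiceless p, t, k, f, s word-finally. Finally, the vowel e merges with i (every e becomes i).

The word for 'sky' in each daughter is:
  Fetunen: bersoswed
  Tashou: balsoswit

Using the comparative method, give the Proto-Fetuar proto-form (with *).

Position 3: Fetunen has r, Tashou has l. Tashou preserves l here (none of its changes turn any other segment into l), so the proto-segment is *l.
Position 2: Fetunen has e, Tashou has a. Tashou preserves a here (none of its changes turn any other segment into a), so the proto-segment is *a.
Position 8: Fetunen has e, Tashou has i. Taking the neighbouring segments as reconstructed: Fetunen e could go back to *a or *e; Tashou i could go back to *e or *i — the one source consistent with every daughter is *e.
Continuing position by position gives *balsoswed; check it forward:
Fetunen: start from *balsoswed.
  rule 1 (unconditioned shift): balsoswed → barsoswed
  rule 2: no change — barsoswed
  rule 3 (vowel merger): barsoswed → bersoswed
  ⇒ Fetunen bersoswed
Tashou: *balsoswed
  balsoswed (rule 1 does not apply)
  balsoswed → balsoswet   [final devoicing]
  balsoswet → balsoswit   [vowel merger]
  giving Tashou balsoswit.
No other proto-form is consistent with every reflex, so the reconstruction is *balsoswed.

*balsoswed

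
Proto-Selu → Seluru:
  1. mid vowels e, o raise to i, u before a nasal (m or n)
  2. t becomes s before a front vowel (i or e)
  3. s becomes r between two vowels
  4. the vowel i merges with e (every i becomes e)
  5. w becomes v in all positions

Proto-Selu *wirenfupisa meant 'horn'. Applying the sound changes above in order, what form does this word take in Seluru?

Seluru: *wirenfupisa
  wirenfupisa → wirinfupisa   [pre-nasal raising]
  wirinfupisa (rule 2 does not apply)
  wirinfupisa → wirinfupira   [rhotacism]
  wirinfupira → werenfupera   [vowel merger]
  werenfupera → verenfupera   [unconditioned shift]
  giving Seluru verenfupera.

verenfupera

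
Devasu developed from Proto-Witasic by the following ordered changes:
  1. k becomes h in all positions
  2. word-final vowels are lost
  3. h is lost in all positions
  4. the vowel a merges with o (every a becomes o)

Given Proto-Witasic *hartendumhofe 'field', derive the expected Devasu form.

Devasu: start from *hartendumhofe.
  rule 1: no change — hartendumhofe
  rule 2 (apocope): hartendumhofe → hartendumhof
  rule 3 (h-loss): hartendumhof → artendumof
  rule 4 (vowel merger): artendumof → ortendumof
  ⇒ Devasu ortendumof

ortendumof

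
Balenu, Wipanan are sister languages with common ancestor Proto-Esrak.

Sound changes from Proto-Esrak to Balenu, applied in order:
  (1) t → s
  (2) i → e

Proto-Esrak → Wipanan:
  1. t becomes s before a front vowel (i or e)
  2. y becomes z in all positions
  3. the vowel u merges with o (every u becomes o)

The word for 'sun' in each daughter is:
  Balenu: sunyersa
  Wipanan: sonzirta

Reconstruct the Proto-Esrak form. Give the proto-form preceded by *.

Position 7: Balenu has s, Wipanan has t. Wipanan preserves t here (none of its changes turn any other segment into t), so the proto-segment is *t.
Position 4: Balenu has y, Wipanan has z. Balenu preserves y here (none of its changes turn any other segment into y), so the proto-segment is *y.
This points to *sunyirta. Verify forward in each daughter:
Balenu: *sunyirta > sunyirsa > sunyersa  (by unconditioned shift, vowel merger)
Wipanan: *sunyirta
  sunyirta (rule 1 does not apply)
  sunyirta → sunzirta   [unconditioned shift]
  sunzirta → sonzirta   [vowel merger]
  giving Wipanan sonzirta.
No other proto-form is consistent with every reflex, so the reconstruction is *sunyirta.

*sunyirta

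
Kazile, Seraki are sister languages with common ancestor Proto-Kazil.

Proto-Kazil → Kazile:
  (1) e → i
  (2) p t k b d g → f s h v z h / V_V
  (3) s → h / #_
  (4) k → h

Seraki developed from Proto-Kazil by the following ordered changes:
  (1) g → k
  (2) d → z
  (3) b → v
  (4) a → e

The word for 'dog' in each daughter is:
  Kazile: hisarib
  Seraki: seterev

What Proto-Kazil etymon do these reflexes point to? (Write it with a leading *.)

Position 1: Kazile has h, Seraki has s. Seraki preserves s here (none of its changes turn any other segment into s), so the proto-segment is *s.
Position 6: Kazile has i, Seraki has e. Taking the neighbouring segments as reconstructed: Kazile i could go back to *e or *i; Seraki e could go back to *a or *e — the one source consistent with every daughter is *e.
This points to *setareb. Verify forward in each daughter:
Kazile: *setareb > sitarib > sisarib > hisarib  (by vowel merger, intervocalic lenition, debuccalisation)
Seraki: *setareb > setarev > seterev  (by unconditioned shift, vowel merger)
*setareb is the unique common source.

*setareb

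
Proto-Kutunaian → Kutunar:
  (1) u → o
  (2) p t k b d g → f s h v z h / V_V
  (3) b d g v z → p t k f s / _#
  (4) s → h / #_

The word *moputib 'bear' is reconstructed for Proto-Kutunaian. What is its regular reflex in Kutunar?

Kutunar: *moputib
  moputib → mopotib   [vowel merger]
  mopotib → mofosib   [intervocalic lenition]
  mofosib → mofosip   [final devoicing]
  mofosip (rule 4 does not apply)
  giving Kutunar mofosip.

mofosip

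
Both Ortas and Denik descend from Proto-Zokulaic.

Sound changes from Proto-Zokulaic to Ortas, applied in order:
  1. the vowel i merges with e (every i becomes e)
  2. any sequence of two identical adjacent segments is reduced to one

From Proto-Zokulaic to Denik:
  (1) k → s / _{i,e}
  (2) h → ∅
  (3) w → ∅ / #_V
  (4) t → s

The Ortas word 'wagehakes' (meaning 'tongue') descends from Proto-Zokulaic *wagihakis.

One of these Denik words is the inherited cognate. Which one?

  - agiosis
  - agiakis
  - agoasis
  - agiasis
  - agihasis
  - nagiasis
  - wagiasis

agiasis

Denik: *wagihakis
  wagihakis → wagihasis   [palatalisation]
  wagihasis → wagiasis   [h-loss]
  wagiasis → agiasis   [glide loss]
  agiasis (rule 4 does not apply)
  giving Denik agiasis.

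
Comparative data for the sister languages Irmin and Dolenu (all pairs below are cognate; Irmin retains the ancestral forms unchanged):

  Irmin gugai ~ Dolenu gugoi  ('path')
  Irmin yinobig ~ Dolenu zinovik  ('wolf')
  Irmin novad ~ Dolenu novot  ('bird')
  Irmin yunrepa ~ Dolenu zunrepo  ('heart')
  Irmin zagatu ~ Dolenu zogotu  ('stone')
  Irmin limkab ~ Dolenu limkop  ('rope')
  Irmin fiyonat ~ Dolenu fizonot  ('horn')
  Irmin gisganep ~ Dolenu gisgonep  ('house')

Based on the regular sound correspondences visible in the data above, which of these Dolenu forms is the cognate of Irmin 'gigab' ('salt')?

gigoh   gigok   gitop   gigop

limkab ~ limkop — Irmin a corresponds to Dolenu o after a consonant, before a labial obstruent.
limkab ~ limkop — Irmin b corresponds to Dolenu p word-finally.
Applying these to Irmin 'gigab':
  gigab → gigob   (a→o after a consonant, before a labial obstruent)
  gigob → gigop   (b→p word-finally)
So the Dolenu cognate is 'gigop'.

gigop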